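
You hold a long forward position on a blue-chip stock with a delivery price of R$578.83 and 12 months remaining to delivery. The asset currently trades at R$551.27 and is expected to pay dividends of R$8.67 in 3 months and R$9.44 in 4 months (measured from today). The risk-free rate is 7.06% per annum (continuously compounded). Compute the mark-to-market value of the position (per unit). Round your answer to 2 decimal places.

-R$5.84

PV(remaining dividends) I = 8.67·e^(−0.0706·3/12) + 9.44·e^(−0.0706·4/12) = 17.7388
Current forward F = (S − I)·e^(rT) = (551.27 − 17.7388)·e^(0.0706·12/12) = 533.5312 × 1.073152 = 572.5601
Value (long) = (F − K)·e^(−rT) = (572.5601 − 578.83) × 0.931835 = -5.8425
Value = -R$5.84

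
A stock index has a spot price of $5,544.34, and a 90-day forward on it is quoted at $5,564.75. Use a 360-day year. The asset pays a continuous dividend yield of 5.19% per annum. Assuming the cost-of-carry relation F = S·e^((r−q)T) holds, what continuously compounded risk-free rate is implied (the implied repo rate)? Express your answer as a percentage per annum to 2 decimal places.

From F = S·e^((r−q)T): (r − q) = ln(F/S)/T
ln(5564.75/5544.34) = ln(1.003681) = 0.003674
(r − q) = 0.003674 / (90/360) = 0.014696
r = ln(F/S)/T + q = 0.014696 + 0.0519 = 0.066596
r = 6.66%

6.66%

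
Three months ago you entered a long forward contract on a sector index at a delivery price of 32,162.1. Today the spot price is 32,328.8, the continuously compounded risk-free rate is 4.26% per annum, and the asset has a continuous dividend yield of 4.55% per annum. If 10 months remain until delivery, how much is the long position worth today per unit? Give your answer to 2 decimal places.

85.57

Current fair forward for the remaining 10 months: F = S·e^((r − q)·T), (r − q) = 0.0426 − 0.0455 = -0.0029
F = 32328.8 · e^(-0.0029 × 10/12) = 32328.8 × 0.99758625 = 32250.7664
Value of long forward = (F − K)·e^(−rT) = (32250.7664 − 32162.1) · e^(−0.0426·10/12)
= 88.6664 × 0.96512273 = 85.57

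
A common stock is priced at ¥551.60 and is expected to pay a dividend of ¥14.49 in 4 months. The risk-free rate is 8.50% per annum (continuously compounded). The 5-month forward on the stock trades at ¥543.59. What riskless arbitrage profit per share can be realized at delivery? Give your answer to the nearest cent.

¥13.30 per share

PV(dividends) I = 14.49·e^(−0.0850·4/12) = 14.0852
Fair forward F* = (S − I)·e^(rT) = (551.60 − 14.0852)·e^0.035417 = 537.5148 × 1.036052 = 556.8933
Market ¥543.59 < fair 556.8933: forward underpriced → reverse cash-and-carry (short the stock, invest proceeds at r, pay the dividends, go long the forward).
Profit at T = |F_mkt − F*| = |543.59 − 556.8933| = ¥13.30 per share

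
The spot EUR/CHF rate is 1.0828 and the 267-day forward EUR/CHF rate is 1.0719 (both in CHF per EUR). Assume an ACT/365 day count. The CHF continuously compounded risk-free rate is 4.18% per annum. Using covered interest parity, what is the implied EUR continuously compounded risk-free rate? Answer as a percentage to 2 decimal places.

5.56%

F = S·e^((r_CHF − r_EUR)T) ⇒ r_EUR = r_CHF − ln(F/S)/T
ln(1.0719/1.0828) = -0.010118; /(267/365) = -0.013832
r_EUR = 0.0418 + 0.013832 = 0.055632
r_EUR = 5.56%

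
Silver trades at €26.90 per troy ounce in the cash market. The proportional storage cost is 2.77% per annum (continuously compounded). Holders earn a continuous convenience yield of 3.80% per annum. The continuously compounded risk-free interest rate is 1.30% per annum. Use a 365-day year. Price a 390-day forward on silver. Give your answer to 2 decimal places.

€26.98 per troy ounce

Net carry = r + u − y = 0.0130 + 0.0277 − 0.0380 = 0.0027
F = S·e^((r+u−y)T) = 26.90 · e^(0.0027 × 390/365) = 26.90 · e^0.002885
= 26.90 × 1.002889 = €26.98 per troy ounce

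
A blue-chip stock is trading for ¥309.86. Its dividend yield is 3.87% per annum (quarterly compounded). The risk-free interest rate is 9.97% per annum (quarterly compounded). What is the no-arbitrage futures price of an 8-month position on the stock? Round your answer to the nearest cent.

F = S · (1+r/4)^(4T) / (1+q/4)^(4T)
= 309.86 × 1.067855 / 1.026008 = 309.86 × 1.040786
F = ¥322.50

¥322.50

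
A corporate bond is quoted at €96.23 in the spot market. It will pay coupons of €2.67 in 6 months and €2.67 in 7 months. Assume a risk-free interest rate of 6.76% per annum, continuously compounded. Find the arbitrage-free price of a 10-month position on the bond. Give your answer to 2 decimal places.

€96.36

PV(coupons) I = 2.67·e^(−0.0676·6/12) + 2.67·e^(−0.0676·7/12)
I = 2.5813 + 2.5668 = 5.1481
F = (S − I)·e^(rT) = (96.23 − 5.1481) · e^(0.0676·10/12)
= 91.0819 · e^0.056333 = 91.0819 × 1.057950 = €96.36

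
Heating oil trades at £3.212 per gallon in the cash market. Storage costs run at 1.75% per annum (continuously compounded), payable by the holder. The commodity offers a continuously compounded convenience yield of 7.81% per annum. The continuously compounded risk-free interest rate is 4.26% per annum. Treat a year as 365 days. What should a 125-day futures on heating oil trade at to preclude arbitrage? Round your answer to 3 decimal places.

£3.192 per gallon

Net carry = r + u − y = 0.0426 + 0.0175 − 0.0781 = -0.0180
F = S·e^((r+u−y)T) = 3.212 · e^(-0.0180 × 125/365) = 3.212 · e^-0.006164
= 3.212 × 0.993855 = £3.192 per gallon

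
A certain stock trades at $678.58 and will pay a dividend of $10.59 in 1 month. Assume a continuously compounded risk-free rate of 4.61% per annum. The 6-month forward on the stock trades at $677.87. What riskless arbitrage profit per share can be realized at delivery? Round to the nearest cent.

PV(dividends) I = 10.59·e^(−0.0461·1/12) = 10.5494
Fair forward F* = (S − I)·e^(rT) = (678.58 − 10.5494)·e^0.023050 = 668.0306 × 1.023318 = 683.6077
Market $677.87 < fair 683.6077: forward underpriced → reverse cash-and-carry (short the stock, invest proceeds at r, pay the dividends, go long the forward).
Profit at T = |F_mkt − F*| = |677.87 − 683.6077| = $5.74 per share

$5.74 per share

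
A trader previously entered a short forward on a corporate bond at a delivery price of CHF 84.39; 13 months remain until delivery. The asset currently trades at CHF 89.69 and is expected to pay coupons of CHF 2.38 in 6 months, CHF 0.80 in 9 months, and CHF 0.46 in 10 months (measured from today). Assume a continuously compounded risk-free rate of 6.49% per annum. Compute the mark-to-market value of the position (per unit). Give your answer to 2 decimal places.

-CHF 7.53

PV(remaining coupons) I = 2.38·e^(−0.0649·6/12) + 0.80·e^(−0.0649·9/12) + 0.46·e^(−0.0649·10/12) = 3.5018
Current forward F = (S − I)·e^(rT) = (89.69 − 3.5018)·e^(0.0649·13/12) = 86.1882 × 1.072839 = 92.4661
Value (long) = (F − K)·e^(−rT) = (92.4661 − 84.39) × 0.932106 = 7.5278
Short position value = −(long value) = -CHF 7.53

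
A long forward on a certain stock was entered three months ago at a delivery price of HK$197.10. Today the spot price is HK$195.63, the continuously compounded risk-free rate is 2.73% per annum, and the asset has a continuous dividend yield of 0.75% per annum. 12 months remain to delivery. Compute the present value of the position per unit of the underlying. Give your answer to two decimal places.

Current fair forward for the remaining 12 months: F = S·e^((r − q)·T), (r − q) = 0.0273 − 0.0075 = 0.0198
F = 195.63 · e^(0.0198 × 12/12) = 195.63 × 1.019997 = 199.5420
Value of long forward = (F − K)·e^(−rT) = (199.5420 − 197.10) · e^(−0.0273·12/12)
= 2.4420 × 0.973069 = 2.38

HK$2.38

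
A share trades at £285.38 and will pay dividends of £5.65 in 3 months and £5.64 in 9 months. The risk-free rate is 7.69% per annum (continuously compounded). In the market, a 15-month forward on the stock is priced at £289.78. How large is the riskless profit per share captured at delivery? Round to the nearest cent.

£12.43 per share

PV(dividends) I = 5.65·e^(−0.0769·3/12) + 5.64·e^(−0.0769·9/12) = 10.8663
Fair forward F* = (S − I)·e^(rT) = (285.38 − 10.8663)·e^0.096125 = 274.5137 × 1.100897 = 302.2113
Market £289.78 < fair 302.2113: forward underpriced → reverse cash-and-carry (short the stock, invest proceeds at r, pay the dividends, go long the forward).
Profit at T = |F_mkt − F*| = |289.78 − 302.2113| = £12.43 per share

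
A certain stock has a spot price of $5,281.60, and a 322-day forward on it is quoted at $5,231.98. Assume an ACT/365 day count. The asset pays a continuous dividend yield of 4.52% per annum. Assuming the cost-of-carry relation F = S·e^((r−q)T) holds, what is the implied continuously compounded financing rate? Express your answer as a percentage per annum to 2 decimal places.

From F = S·e^((r−q)T): (r − q) = ln(F/S)/T
ln(5231.98/5281.60) = ln(0.990605) = -0.009439
(r − q) = -0.009439 / (322/365) = -0.010699
r = ln(F/S)/T + q = -0.010699 + 0.0452 = 0.034501
r = 3.45%

3.45%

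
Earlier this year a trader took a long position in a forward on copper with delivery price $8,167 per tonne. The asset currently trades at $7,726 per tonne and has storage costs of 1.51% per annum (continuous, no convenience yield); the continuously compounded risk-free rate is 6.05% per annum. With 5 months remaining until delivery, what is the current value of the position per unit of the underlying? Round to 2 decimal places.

-$188.93 per tonne

Current fair forward for the remaining 5 months: F = S·e^((r + u)·T), (r + u) = 0.0605 + 0.0151 = 0.0756
F = 7726 · e^(0.0756 × 5/12) = 7726 × 1.03200138 = 7973.2427
Value of long forward = (F − K)·e^(−rT) = (7973.2427 − 8167) · e^(−0.0605·5/12)
= -193.7573 × 0.97510674 = -188.93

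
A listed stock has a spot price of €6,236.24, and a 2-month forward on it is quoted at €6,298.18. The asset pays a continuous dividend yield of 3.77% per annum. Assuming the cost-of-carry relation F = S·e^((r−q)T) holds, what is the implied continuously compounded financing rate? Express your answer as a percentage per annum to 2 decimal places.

9.70%

From F = S·e^((r−q)T): (r − q) = ln(F/S)/T
ln(6298.18/6236.24) = ln(1.009932) = 0.009883
(r − q) = 0.009883 / (2/12) = 0.059298
r = ln(F/S)/T + q = 0.059298 + 0.0377 = 0.096998
r = 9.70%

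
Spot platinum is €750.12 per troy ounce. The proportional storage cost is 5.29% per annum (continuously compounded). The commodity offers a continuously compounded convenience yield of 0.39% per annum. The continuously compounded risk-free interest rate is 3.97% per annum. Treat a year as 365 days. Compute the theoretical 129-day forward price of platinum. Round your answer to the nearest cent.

Net carry = r + u − y = 0.0397 + 0.0529 − 0.0039 = 0.0887
F = S·e^((r+u−y)T) = 750.12 · e^(0.0887 × 129/365) = 750.12 · e^0.031349
= 750.12 × 1.031846 = €774.01 per troy ounce

€774.01 per troy ounce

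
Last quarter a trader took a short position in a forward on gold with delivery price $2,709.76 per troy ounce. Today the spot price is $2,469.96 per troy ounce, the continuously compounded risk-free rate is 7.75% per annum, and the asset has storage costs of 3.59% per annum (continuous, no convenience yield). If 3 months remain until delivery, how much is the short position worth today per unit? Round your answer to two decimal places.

Current fair forward for the remaining 3 months: F = S·e^((r + u)·T), (r + u) = 0.0775 + 0.0359 = 0.1134
F = 2469.96 · e^(0.1134 × 3/12) = 2469.96 × 1.02875569 = 2540.9854
Value of long forward = (F − K)·e^(−rT) = (2540.9854 − 2709.76) · e^(−0.0775·3/12)
= -168.7746 × 0.98081149 = -165.54
Short position value = −(long value) = $165.54

$165.54 per troy ounce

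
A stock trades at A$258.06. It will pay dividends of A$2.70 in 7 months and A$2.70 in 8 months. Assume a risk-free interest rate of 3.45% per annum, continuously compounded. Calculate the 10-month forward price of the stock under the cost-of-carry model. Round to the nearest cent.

A$260.15

PV(dividends) I = 2.70·e^(−0.0345·7/12) + 2.70·e^(−0.0345·8/12)
I = 2.6462 + 2.6386 = 5.2848
F = (S − I)·e^(rT) = (258.06 − 5.2848) · e^(0.0345·10/12)
= 252.7752 · e^0.028750 = 252.7752 × 1.029167 = A$260.15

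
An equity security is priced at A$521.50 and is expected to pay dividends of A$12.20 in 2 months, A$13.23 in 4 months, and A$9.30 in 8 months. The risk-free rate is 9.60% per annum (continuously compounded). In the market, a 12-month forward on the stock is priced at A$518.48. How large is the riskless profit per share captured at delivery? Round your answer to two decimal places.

A$18.64 per share

PV(dividends) I = 12.20·e^(−0.0960·2/12) + 13.23·e^(−0.0960·4/12) + 9.30·e^(−0.0960·8/12) = 33.5431
Fair forward F* = (S − I)·e^(rT) = (521.50 − 33.5431)·e^0.096000 = 487.9569 × 1.100759 = 537.1229
Market A$518.48 < fair 537.1229: forward underpriced → reverse cash-and-carry (short the stock, invest proceeds at r, pay the dividends, go long the forward).
Profit at T = |F_mkt − F*| = |518.48 − 537.1229| = A$18.64 per share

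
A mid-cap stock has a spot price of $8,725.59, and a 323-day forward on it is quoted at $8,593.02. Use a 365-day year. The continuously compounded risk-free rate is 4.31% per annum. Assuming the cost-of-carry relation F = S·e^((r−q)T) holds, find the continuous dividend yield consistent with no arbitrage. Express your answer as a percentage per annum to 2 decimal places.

6.04%

From F = S·e^((r−q)T): (r − q) = ln(F/S)/T
ln(8593.02/8725.59) = ln(0.984807) = -0.015310
(r − q) = -0.015310 / (323/365) = -0.017301
q = r − ln(F/S)/T = 0.0431 + 0.017301 = 0.060401
q = 6.04%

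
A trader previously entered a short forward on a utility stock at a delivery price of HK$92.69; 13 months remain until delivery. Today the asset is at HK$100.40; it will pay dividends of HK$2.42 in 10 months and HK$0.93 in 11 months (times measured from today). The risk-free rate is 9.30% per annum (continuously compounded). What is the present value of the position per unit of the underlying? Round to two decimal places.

-HK$13.50

PV(remaining dividends) I = 2.42·e^(−0.0930·10/12) + 0.93·e^(−0.0930·11/12) = 3.0935
Current forward F = (S − I)·e^(rT) = (100.40 − 3.0935)·e^(0.0930·13/12) = 97.3065 × 1.106000 = 107.6210
Value (long) = (F − K)·e^(−rT) = (107.6210 − 92.69) × 0.904159 = 13.5000
Short position value = −(long value) = -HK$13.50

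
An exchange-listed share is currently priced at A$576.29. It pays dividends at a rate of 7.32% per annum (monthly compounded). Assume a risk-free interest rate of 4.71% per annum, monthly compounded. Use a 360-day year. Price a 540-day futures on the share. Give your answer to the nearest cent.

A$554.27

F = S · (1+r/12)^(12T) / (1+q/12)^(12T)
= 576.29 × 1.073057 / 1.115683 = 576.29 × 0.961794
F = A$554.27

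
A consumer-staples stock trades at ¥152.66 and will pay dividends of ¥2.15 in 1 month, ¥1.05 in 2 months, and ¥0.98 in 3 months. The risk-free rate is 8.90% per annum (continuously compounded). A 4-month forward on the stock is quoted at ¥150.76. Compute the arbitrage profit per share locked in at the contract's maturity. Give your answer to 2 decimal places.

PV(dividends) I = 2.15·e^(−0.0890·1/12) + 1.05·e^(−0.0890·2/12) + 0.98·e^(−0.0890·3/12) = 4.1271
Fair forward F* = (S − I)·e^(rT) = (152.66 − 4.1271)·e^0.029667 = 148.5329 × 1.030111 = 153.0054
Market ¥150.76 < fair 153.0054: forward underpriced → reverse cash-and-carry (short the stock, invest proceeds at r, pay the dividends, go long the forward).
Profit at T = |F_mkt − F*| = |150.76 − 153.0054| = ¥2.25 per share

¥2.25 per share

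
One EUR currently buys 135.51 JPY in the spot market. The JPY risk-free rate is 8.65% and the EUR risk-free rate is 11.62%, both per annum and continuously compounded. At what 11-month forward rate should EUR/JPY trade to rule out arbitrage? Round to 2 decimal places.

F = S·e^((r_JPY − r_EUR)T) = 135.51 · e^((0.0865 − 0.1162) × 11/12)
= 135.51 · e^-0.027225 = 135.51 × 0.973142
F = 131.87 JPY per EUR

131.87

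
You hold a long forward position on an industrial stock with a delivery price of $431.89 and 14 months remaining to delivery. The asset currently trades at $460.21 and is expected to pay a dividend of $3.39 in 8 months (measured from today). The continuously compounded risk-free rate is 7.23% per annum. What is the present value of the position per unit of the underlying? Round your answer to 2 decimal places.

$60.03

PV(remaining dividends) I = 3.39·e^(−0.0723·8/12) = 3.2305
Current forward F = (S − I)·e^(rT) = (460.21 − 3.2305)·e^(0.0723·14/12) = 456.9795 × 1.088010 = 497.1983
Value (long) = (F − K)·e^(−rT) = (497.1983 − 431.89) × 0.919110 = 60.0255
Value = $60.03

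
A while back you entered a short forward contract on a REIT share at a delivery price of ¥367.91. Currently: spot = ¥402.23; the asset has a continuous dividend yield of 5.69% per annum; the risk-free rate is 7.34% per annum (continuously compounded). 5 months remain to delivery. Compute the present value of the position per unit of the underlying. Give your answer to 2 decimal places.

-¥35.98

Current fair forward for the remaining 5 months: F = S·e^((r − q)·T), (r − q) = 0.0734 − 0.0569 = 0.0165
F = 402.23 · e^(0.0165 × 5/12) = 402.23 × 1.006899 = 405.0050
Value of long forward = (F − K)·e^(−rT) = (405.0050 − 367.91) · e^(−0.0734·5/12)
= 37.0950 × 0.969880 = 35.98
Short position value = −(long value) = -¥35.98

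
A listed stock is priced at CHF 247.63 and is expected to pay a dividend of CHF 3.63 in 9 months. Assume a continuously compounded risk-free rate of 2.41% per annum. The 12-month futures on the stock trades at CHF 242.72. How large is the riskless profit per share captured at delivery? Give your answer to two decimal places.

PV(dividends) I = 3.63·e^(−0.0241·9/12) = 3.5650
Fair futures F* = (S − I)·e^(rT) = (247.63 − 3.5650)·e^0.024100 = 244.0650 × 1.024393 = 250.0185
Market CHF 242.72 < fair 250.0185: forward underpriced → reverse cash-and-carry (short the stock, invest proceeds at r, pay the dividends, go long the forward).
Profit at T = |F_mkt − F*| = |242.72 − 250.0185| = CHF 7.30 per share

CHF 7.30 per share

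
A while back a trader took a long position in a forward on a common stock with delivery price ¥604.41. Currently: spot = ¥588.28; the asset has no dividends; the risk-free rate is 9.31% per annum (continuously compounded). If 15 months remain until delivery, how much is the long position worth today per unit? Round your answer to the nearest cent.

Current fair forward for the remaining 15 months: F = S·e^(r·T), r = 0.0931
F = 588.28 · e^(0.0931 × 15/12) = 588.28 × 1.123417 = 660.8838
Value of long forward = (F − K)·e^(−rT) = (660.8838 − 604.41) · e^(−0.0931·15/12)
= 56.4738 × 0.890141 = 50.27

¥50.27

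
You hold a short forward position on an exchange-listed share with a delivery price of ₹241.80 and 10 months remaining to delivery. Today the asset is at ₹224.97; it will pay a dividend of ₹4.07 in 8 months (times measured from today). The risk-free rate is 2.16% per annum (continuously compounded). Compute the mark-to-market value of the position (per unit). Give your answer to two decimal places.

PV(remaining dividends) I = 4.07·e^(−0.0216·8/12) = 4.0118
Current forward F = (S − I)·e^(rT) = (224.97 − 4.0118)·e^(0.0216·10/12) = 220.9582 × 1.018163 = 224.9715
Value (long) = (F − K)·e^(−rT) = (224.9715 − 241.80) × 0.982161 = -16.5283
Short position value = −(long value) = ₹16.53

₹16.53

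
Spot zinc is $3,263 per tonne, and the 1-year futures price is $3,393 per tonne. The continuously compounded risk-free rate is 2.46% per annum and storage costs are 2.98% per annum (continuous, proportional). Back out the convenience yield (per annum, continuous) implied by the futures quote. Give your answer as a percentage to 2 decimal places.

1.53%

F = S·e^((r+u−y)T) ⇒ (r+u−y) = ln(F/S)/T
ln(3393/3263) = 0.039067; /T ⇒ 0.039067
y = r + u − ln(F/S)/T = 0.0246 + 0.0298 − 0.039067 = 0.015333
y = 1.53%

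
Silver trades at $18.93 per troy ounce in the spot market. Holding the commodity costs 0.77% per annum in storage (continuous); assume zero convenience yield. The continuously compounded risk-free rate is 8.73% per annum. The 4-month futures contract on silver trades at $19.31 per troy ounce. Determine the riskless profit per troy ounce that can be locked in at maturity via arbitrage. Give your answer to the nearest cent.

$0.23 per troy ounce

Fair futures: F* = S·e^(carry·T), with carry = (r + u) = 0.0873 + 0.0077 = 0.0950
F* = 18.93 · e^(0.0950 × 4/12) = 18.93 · e^0.031667 = 18.93 × 1.032174 = $19.5391
Market $19.31 < fair $19.5391: forward underpriced → reverse cash-and-carry (short spot, go long the forward).
At maturity, profit = |F_mkt − F*| = |19.31 − 19.5391| = $0.23 per troy ounce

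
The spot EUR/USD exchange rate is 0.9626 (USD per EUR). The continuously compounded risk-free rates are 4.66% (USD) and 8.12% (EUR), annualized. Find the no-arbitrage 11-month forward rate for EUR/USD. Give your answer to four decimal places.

F = S·e^((r_USD − r_EUR)T) = 0.9626 · e^((0.0466 − 0.0812) × 11/12)
= 0.9626 · e^-0.031717 = 0.9626 × 0.968781
F = 0.9325 USD per EUR

0.9325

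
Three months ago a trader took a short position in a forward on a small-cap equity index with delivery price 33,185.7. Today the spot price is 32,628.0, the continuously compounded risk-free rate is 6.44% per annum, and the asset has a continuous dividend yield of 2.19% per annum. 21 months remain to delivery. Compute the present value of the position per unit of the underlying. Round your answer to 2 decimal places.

-1752.47

Current fair forward for the remaining 21 months: F = S·e^((r − q)·T), (r − q) = 0.0644 − 0.0219 = 0.0425
F = 32628.0 · e^(0.0425 × 21/12) = 32628.0 × 1.07721068 = 35147.2301
Value of long forward = (F − K)·e^(−rT) = (35147.2301 − 33185.7) · e^(−0.0644·21/12)
= 1961.5301 × 0.89341865 = 1752.47
Short position value = −(long value) = -1752.47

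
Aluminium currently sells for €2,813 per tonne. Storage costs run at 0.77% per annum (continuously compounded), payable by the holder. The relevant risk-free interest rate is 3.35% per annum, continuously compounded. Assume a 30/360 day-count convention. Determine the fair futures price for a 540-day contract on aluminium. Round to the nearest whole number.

€2,992 per tonne

Net carry = r + u − y = 0.0335 + 0.0077 − 0.0000 = 0.0412
F = S·e^((r+u−y)T) = 2813 · e^(0.0412 × 540/360) = 2813 · e^0.061800
= 2813 × 1.063750 = €2,992 per tonne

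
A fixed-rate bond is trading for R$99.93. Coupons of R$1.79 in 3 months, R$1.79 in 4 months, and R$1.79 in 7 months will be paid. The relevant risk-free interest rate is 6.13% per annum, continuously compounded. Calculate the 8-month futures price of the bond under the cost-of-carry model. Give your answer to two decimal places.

R$98.64

PV(coupons) I = 1.79·e^(−0.0613·3/12) + 1.79·e^(−0.0613·4/12) + 1.79·e^(−0.0613·7/12)
I = 1.7628 + 1.7538 + 1.7271 = 5.2437
F = (S − I)·e^(rT) = (99.93 − 5.2437) · e^(0.0613·8/12)
= 94.6863 · e^0.040867 = 94.6863 × 1.041714 = R$98.64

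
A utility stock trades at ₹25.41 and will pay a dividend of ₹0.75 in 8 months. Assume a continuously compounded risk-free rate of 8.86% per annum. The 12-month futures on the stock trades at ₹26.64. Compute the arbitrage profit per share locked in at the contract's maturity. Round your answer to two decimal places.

₹0.35 per share

PV(dividends) I = 0.75·e^(−0.0886·8/12) = 0.7070
Fair futures F* = (S − I)·e^(rT) = (25.41 − 0.7070)·e^0.088600 = 24.7030 × 1.092644 = 26.9916
Market ₹26.64 < fair 26.9916: forward underpriced → reverse cash-and-carry (short the stock, invest proceeds at r, pay the dividends, go long the forward).
Profit at T = |F_mkt − F*| = |26.64 − 26.9916| = ₹0.35 per share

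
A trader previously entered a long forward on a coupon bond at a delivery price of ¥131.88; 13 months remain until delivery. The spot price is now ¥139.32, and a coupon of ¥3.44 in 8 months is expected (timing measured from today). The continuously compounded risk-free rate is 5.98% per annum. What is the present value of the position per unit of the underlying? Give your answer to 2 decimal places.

PV(remaining coupons) I = 3.44·e^(−0.0598·8/12) = 3.3056
Current forward F = (S − I)·e^(rT) = (139.32 − 3.3056)·e^(0.0598·13/12) = 136.0144 × 1.066928 = 145.1176
Value (long) = (F − K)·e^(−rT) = (145.1176 − 131.88) × 0.937271 = 12.4072
Value = ¥12.41

¥12.41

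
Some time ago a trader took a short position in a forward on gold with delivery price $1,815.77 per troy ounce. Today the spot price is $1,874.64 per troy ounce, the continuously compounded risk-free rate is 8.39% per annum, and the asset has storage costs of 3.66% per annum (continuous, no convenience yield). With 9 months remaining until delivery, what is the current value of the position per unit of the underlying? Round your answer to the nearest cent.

-$221.78 per troy ounce

Current fair forward for the remaining 9 months: F = S·e^((r + u)·T), (r + u) = 0.0839 + 0.0366 = 0.1205
F = 1874.64 · e^(0.1205 × 9/12) = 1874.64 × 1.09458468 = 2051.9522
Value of long forward = (F − K)·e^(−rT) = (2051.9522 − 1815.77) · e^(−0.0839·9/12)
= 236.1822 × 0.93901390 = 221.78
Short position value = −(long value) = -$221.78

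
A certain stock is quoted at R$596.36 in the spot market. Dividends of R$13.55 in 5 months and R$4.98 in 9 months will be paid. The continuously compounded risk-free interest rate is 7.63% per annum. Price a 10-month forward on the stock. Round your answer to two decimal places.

PV(dividends) I = 13.55·e^(−0.0763·5/12) + 4.98·e^(−0.0763·9/12)
I = 13.1260 + 4.7030 = 17.8290
F = (S − I)·e^(rT) = (596.36 − 17.8290) · e^(0.0763·10/12)
= 578.5310 · e^0.063583 = 578.5310 × 1.065648 = R$616.51

R$616.51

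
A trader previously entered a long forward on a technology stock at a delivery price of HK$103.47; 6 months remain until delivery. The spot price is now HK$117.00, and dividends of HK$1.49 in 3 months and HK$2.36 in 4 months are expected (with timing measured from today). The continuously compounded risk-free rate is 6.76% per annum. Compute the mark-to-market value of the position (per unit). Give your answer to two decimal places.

HK$13.20

PV(remaining dividends) I = 1.49·e^(−0.0676·3/12) + 2.36·e^(−0.0676·4/12) = 3.7724
Current forward F = (S − I)·e^(rT) = (117.00 − 3.7724)·e^(0.0676·6/12) = 113.2276 × 1.034378 = 117.1201
Value (long) = (F − K)·e^(−rT) = (117.1201 − 103.47) × 0.966765 = 13.1964
Value = HK$13.20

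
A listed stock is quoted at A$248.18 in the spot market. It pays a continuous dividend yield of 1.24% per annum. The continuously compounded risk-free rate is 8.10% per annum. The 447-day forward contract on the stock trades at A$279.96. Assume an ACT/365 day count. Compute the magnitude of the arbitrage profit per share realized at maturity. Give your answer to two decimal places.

Fair forward: F* = S·e^(carry·T), with carry = (r − q) = 0.0810 − 0.0124 = 0.0686
F* = 248.18 · e^(0.0686 × 447/365) = 248.18 · e^0.084012 = 248.18 × 1.087642 = A$269.9310
Market A$279.96 > fair A$269.9310: forward overpriced → cash-and-carry (buy spot, short the forward).
At maturity, profit = |F_mkt − F*| = |279.96 − 269.9310| = A$10.03 per share

A$10.03 per share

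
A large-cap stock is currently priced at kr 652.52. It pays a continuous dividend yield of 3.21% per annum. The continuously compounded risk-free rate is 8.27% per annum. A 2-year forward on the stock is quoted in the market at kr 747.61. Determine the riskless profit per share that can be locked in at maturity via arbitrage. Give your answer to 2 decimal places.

Fair forward: F* = S·e^(carry·T), with carry = (r − q) = 0.0827 − 0.0321 = 0.0506
F* = 652.52 · e^(0.0506 × 2) = 652.52 · e^0.101200 = 652.52 × 1.106498 = kr 722.0121
Market kr 747.61 > fair kr 722.0121: forward overpriced → cash-and-carry (buy spot, short the forward).
At maturity, profit = |F_mkt − F*| = |747.61 − 722.0121| = kr 25.60 per share

kr 25.60 per share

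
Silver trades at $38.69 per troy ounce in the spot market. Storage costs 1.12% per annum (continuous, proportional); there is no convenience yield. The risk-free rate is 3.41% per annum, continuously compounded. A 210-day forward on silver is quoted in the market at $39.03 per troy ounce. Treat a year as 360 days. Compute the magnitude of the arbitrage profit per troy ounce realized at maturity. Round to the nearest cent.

Fair forward: F* = S·e^(carry·T), with carry = (r + u) = 0.0341 + 0.0112 = 0.0453
F* = 38.69 · e^(0.0453 × 210/360) = 38.69 · e^0.026425 = 38.69 × 1.026777 = $39.7260
Market $39.03 < fair $39.7260: forward underpriced → reverse cash-and-carry (short spot, go long the forward).
At maturity, profit = |F_mkt − F*| = |39.03 − 39.7260| = $0.70 per troy ounce

$0.70 per troy ounce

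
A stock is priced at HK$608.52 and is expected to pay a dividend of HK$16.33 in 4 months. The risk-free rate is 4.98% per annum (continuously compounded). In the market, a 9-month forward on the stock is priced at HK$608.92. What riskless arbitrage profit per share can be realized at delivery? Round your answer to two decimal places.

HK$6.09 per share

PV(dividends) I = 16.33·e^(−0.0498·4/12) = 16.0612
Fair forward F* = (S − I)·e^(rT) = (608.52 − 16.0612)·e^0.037350 = 592.4588 × 1.038056 = 615.0054
Market HK$608.92 < fair 615.0054: forward underpriced → reverse cash-and-carry (short the stock, invest proceeds at r, pay the dividends, go long the forward).
Profit at T = |F_mkt − F*| = |608.92 − 615.0054| = HK$6.09 per share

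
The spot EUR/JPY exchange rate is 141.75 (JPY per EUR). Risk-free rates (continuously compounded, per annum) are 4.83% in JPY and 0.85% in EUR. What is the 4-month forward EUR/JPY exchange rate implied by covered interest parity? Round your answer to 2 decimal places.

143.64

F = S·e^((r_JPY − r_EUR)T) = 141.75 · e^((0.0483 − 0.0085) × 4/12)
= 141.75 · e^0.013267 = 141.75 × 1.013355
F = 143.64 JPY per EUR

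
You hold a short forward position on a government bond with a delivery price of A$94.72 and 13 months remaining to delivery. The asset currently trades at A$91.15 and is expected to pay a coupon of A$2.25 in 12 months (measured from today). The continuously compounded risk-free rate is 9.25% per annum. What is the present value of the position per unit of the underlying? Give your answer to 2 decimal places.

-A$3.41

PV(remaining coupons) I = 2.25·e^(−0.0925·12/12) = 2.0512
Current forward F = (S − I)·e^(rT) = (91.15 − 2.0512)·e^(0.0925·13/12) = 89.0988 × 1.105401 = 98.4899
Value (long) = (F − K)·e^(−rT) = (98.4899 − 94.72) × 0.904649 = 3.4104
Short position value = −(long value) = -A$3.41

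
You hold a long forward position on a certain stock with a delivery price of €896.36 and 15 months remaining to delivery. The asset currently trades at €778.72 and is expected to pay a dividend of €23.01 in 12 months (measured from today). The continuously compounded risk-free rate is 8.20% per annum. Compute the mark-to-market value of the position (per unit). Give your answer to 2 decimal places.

PV(remaining dividends) I = 23.01·e^(−0.0820·12/12) = 21.1985
Current forward F = (S − I)·e^(rT) = (778.72 − 21.1985)·e^(0.0820·15/12) = 757.5215 × 1.107937 = 839.2861
Value (long) = (F − K)·e^(−rT) = (839.2861 − 896.36) × 0.902578 = -51.5136
Value = -€51.51

-€51.51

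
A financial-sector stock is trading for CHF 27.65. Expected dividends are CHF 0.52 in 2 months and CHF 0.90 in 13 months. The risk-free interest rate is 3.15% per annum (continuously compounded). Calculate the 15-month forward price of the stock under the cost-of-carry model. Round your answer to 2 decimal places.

CHF 27.32

PV(dividends) I = 0.52·e^(−0.0315·2/12) + 0.90·e^(−0.0315·13/12)
I = 0.5173 + 0.8698 = 1.3871
F = (S − I)·e^(rT) = (27.65 − 1.3871) · e^(0.0315·15/12)
= 26.2629 · e^0.039375 = 26.2629 × 1.040160 = CHF 27.32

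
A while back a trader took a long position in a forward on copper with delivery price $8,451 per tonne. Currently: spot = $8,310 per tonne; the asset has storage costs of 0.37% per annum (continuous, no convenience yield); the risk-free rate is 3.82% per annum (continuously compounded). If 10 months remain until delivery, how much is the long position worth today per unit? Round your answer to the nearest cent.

$149.45 per tonne

Current fair forward for the remaining 10 months: F = S·e^((r + u)·T), (r + u) = 0.0382 + 0.0037 = 0.0419
F = 8310 · e^(0.0419 × 10/12) = 8310 × 1.03553341 = 8605.2826
Value of long forward = (F − K)·e^(−rT) = (8605.2826 − 8451) · e^(−0.0382·10/12)
= 154.2826 × 0.96866801 = 149.45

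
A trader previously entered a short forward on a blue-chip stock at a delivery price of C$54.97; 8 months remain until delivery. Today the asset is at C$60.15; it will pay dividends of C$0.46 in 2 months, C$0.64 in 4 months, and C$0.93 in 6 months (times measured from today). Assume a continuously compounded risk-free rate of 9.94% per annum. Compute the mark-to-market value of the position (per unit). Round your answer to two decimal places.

-C$6.75

PV(remaining dividends) I = 0.46·e^(−0.0994·2/12) + 0.64·e^(−0.0994·4/12) + 0.93·e^(−0.0994·6/12) = 1.9565
Current forward F = (S − I)·e^(rT) = (60.15 − 1.9565)·e^(0.0994·8/12) = 58.1935 × 1.068512 = 62.1805
Value (long) = (F − K)·e^(−rT) = (62.1805 − 54.97) × 0.935881 = 6.7482
Short position value = −(long value) = -C$6.75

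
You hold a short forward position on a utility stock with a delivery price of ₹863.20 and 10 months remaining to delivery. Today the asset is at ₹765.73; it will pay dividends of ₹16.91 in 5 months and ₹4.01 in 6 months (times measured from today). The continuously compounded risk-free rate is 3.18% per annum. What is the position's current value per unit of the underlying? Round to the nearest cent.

₹95.53

PV(remaining dividends) I = 16.91·e^(−0.0318·5/12) + 4.01·e^(−0.0318·6/12) = 20.6342
Current forward F = (S − I)·e^(rT) = (765.73 − 20.6342)·e^(0.0318·10/12) = 745.0958 × 1.026854 = 765.1046
Value (long) = (F − K)·e^(−rT) = (765.1046 − 863.20) × 0.973848 = -95.5300
Short position value = −(long value) = ₹95.53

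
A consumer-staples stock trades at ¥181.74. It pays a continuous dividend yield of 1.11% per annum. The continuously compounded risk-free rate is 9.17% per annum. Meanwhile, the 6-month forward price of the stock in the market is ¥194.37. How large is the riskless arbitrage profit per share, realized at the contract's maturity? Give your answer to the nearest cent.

¥5.16 per share

Fair forward: F* = S·e^(carry·T), with carry = (r − q) = 0.0917 − 0.0111 = 0.0806
F* = 181.74 · e^(0.0806 × 6/12) = 181.74 · e^0.040300 = 181.74 × 1.041123 = ¥189.2137
Market ¥194.37 > fair ¥189.2137: forward overpriced → cash-and-carry (buy spot, short the forward).
At maturity, profit = |F_mkt − F*| = |194.37 − 189.2137| = ¥5.16 per share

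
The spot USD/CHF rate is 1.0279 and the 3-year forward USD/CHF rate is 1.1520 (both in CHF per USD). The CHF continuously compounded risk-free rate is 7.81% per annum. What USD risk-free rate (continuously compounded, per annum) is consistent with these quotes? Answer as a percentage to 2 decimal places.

F = S·e^((r_CHF − r_USD)T) ⇒ r_USD = r_CHF − ln(F/S)/T
ln(1.1520/1.0279) = 0.113982; /(3) = 0.037994
r_USD = 0.0781 − 0.037994 = 0.040106
r_USD = 4.01%

4.01%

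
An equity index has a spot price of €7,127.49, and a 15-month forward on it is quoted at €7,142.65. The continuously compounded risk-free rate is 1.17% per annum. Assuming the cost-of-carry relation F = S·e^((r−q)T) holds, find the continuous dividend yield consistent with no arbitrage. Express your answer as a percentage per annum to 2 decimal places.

1.00%

From F = S·e^((r−q)T): (r − q) = ln(F/S)/T
ln(7142.65/7127.49) = ln(1.002127) = 0.002125
(r − q) = 0.002125 / (15/12) = 0.001700
q = r − ln(F/S)/T = 0.0117 − 0.001700 = 0.010000
q = 1.00%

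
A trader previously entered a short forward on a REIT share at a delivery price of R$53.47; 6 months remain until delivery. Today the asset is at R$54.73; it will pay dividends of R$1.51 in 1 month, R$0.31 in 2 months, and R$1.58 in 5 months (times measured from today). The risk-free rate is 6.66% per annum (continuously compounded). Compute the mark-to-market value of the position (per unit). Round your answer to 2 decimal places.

R$0.33

PV(remaining dividends) I = 1.51·e^(−0.0666·1/12) + 0.31·e^(−0.0666·2/12) + 1.58·e^(−0.0666·5/12) = 3.3450
Current forward F = (S − I)·e^(rT) = (54.73 − 3.3450)·e^(0.0666·6/12) = 51.3850 × 1.033861 = 53.1249
Value (long) = (F − K)·e^(−rT) = (53.1249 − 53.47) × 0.967248 = -0.3338
Short position value = −(long value) = R$0.33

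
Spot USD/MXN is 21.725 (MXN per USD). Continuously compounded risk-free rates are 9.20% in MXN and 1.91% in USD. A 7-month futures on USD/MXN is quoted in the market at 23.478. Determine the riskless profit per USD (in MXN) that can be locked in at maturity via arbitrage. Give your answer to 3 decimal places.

Fair futures: F* = S·e^(carry·T), with carry = (r_MXN − r_USD) = 0.0920 − 0.0191 = 0.0729
F* = 21.725 · e^(0.0729 × 7/12) = 21.725 · e^0.042525 = 21.725 × 1.043442 = 22.6688
Market 23.478 > fair 22.6688: forward overpriced → cash-and-carry (buy spot, short the forward).
At maturity, profit = |F_mkt − F*| = |23.478 − 22.6688| = 0.809 per USD (in MXN)

0.809 per USD (in MXN)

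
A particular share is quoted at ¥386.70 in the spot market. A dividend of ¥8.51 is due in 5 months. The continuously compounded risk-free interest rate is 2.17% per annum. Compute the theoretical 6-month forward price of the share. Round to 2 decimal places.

¥382.39

PV(dividends) I = 8.51·e^(−0.0217·5/12)
I = 8.4334
F = (S − I)·e^(rT) = (386.70 − 8.4334) · e^(0.0217·6/12)
= 378.2666 · e^0.010850 = 378.2666 × 1.010909 = ¥382.39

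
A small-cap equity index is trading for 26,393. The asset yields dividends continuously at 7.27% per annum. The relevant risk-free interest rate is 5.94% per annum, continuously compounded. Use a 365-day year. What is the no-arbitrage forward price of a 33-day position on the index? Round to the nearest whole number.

26,361

F = S·e^((r − q)T) = 26393 · e^((0.0594 − 0.0727) × 33/365)
= 26393 · e^-0.001202 = 26393 × 0.998799
F = 26,361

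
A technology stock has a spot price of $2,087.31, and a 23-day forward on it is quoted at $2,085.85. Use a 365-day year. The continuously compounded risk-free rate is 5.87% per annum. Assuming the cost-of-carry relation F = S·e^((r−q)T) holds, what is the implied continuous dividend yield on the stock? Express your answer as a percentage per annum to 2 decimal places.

6.98%

From F = S·e^((r−q)T): (r − q) = ln(F/S)/T
ln(2085.85/2087.31) = ln(0.999301) = -0.000699
(r − q) = -0.000699 / (23/365) = -0.011093
q = r − ln(F/S)/T = 0.0587 + 0.011093 = 0.069793
q = 6.98%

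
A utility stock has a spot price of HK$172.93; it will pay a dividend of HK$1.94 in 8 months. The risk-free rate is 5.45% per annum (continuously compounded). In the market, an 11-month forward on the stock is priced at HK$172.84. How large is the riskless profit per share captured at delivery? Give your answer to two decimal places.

HK$6.98 per share

PV(dividends) I = 1.94·e^(−0.0545·8/12) = 1.8708
Fair forward F* = (S − I)·e^(rT) = (172.93 − 1.8708)·e^0.049958 = 171.0592 × 1.051227 = 179.8220
Market HK$172.84 < fair 179.8220: forward underpriced → reverse cash-and-carry (short the stock, invest proceeds at r, pay the dividends, go long the forward).
Profit at T = |F_mkt − F*| = |172.84 − 179.8220| = HK$6.98 per share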